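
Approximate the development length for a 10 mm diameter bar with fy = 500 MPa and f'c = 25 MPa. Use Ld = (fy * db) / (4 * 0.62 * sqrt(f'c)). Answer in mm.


Ld = (fy * db) / (4 * 0.62 * sqrt(f'c))
= (500 * 10) / (4 * 0.62 * sqrt(25))
= 5000 / 12.4
= 403.23 mm

403.23 mm


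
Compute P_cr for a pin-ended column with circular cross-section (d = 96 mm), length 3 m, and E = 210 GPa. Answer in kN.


I = pi * d^4 / 64 = 4169220.18 mm^4
L = 3000.0 mm
P_cr = pi^2 * E * I / L^2
= 9.8696 * 210000.0 * 4169220.18 / 3000.0^2
= 960132.92 N = 960.1329 kN

960.1329 kN


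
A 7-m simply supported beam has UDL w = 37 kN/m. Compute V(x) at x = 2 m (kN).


R_A = w * L / 2 = 37 * 7 / 2 = 129.5 kN
V(x) = R_A - w * x = 129.5 - 37 * 2
= 55.5 kN

55.5 kN


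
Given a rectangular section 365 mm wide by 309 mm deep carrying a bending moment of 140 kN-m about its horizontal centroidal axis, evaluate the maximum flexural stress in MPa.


I = b * h^3 / 12 = 365 * 309^3 / 12 = 897402048.75 mm^4
y = h / 2 = 309 / 2 = 154.5 mm
M = 140 kN-m = 140000000.0 N-mm
sigma = M * y / I = 140000000.0 * 154.5 / 897402048.75
= 24.1 MPa

24.1 MPa


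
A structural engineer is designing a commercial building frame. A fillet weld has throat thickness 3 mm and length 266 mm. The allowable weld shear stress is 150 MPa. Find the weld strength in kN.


Strength = throat * length * allowable stress
= 3 * 266 * 150 N
= 119700 N
= 119.7 kN

119.7 kN


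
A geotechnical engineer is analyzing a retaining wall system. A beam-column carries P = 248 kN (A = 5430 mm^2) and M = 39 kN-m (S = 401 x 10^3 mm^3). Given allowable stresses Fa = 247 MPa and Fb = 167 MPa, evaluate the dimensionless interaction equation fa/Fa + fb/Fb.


f_a = P / A = 248000.0 / 5430 = 45.6722 MPa
f_b = M / S = 39000000.0 / 401000.0 = 97.2569 MPa
Ratio = f_a / Fa + f_b / Fb
= 45.6722 / 247 + 97.2569 / 167
= 0.7673 (dimensionless)

0.7673 (dimensionless)


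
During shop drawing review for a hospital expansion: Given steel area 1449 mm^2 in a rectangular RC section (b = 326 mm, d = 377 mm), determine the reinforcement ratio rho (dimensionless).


rho = As / (b * d)
= 1449 / (326 * 377)
= 1449 / 122902
= 0.01179 (dimensionless)

0.01179 (dimensionless)


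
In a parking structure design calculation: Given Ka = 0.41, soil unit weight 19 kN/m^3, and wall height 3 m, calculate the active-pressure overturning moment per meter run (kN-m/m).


Pa = 0.5 * Ka * gamma * H^2
= 0.5 * 0.41 * 19 * 3^2
= 35.055 kN/m
Arm = H / 3 = 3 / 3 = 1.0 m
Mo = Pa * arm = Pa * H / 3 = 35.055 * 3 / 3 = 35.055 kN-m/m

35.055 kN-m/m


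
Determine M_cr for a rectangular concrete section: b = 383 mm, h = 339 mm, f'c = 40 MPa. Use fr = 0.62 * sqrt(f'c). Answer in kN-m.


fr = 0.62 * sqrt(40) = 0.62 * 6.3246 = 3.9212 MPa
I = 383 * 339^3 / 12 = 1243416489.75 mm^4
y_t = 169.5 mm
M_cr = fr * I / y_t = 3.9212 * 1243416489.75 / 169.5 N-mm
= 28.7653 kN-m

28.7653 kN-m


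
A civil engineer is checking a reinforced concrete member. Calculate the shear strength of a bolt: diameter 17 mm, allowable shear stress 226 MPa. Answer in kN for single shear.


A = pi * d^2 / 4 = pi * 17^2 / 4 = 226.9801 mm^2
V = f_v * A / 1000 = 226 * 226.9801 / 1000
= 51.2975 kN

51.2975 kN


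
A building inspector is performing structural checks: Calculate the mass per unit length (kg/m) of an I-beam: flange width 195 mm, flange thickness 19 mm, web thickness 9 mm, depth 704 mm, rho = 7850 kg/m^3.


A_flanges = 2 * 195 * 19 = 7410 mm^2
A_web = (704 - 2 * 19) * 9 = 5994 mm^2
A_total = 7410 + 5994 = 13404 mm^2 = 0.013404 m^2
Weight = rho * A = 7850 * 0.013404 = 105.2214 kg/m

105.2214 kg/m


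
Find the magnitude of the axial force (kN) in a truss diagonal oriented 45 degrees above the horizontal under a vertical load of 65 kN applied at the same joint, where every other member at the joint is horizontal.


At the joint, only the diagonal has a vertical component, so vertical equilibrium gives:
F * sin(45) = 65
F = 65 / sin(45)
= 65 / 0.707107
= 91.92 kN

91.92 kN


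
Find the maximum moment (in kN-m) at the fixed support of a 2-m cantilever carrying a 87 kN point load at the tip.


For a cantilever with a point load at the free end:
M_max = P * L = 87 * 2 = 174 kN-m

174 kN-m


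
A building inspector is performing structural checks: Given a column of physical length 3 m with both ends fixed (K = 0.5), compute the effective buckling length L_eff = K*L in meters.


L_eff = K * L
= 0.5 * 3
= 1.5 m

1.5 m


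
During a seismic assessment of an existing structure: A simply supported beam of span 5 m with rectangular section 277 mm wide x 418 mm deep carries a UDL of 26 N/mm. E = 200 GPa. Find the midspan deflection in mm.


I = 277 * 418^3 / 12 = 1685882755.33 mm^4
L = 5000.0 mm, w = 26 N/mm, E = 200000.0 MPa
delta = 5 * w * L^4 / (384 * E * I)
= 5 * 26 * 5000.0^4 / (384 * 200000.0 * 1685882755.33)
= 0.6275 mm

0.6275 mm


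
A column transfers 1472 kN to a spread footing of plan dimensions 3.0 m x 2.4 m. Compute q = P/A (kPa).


A = 3.0 * 2.4 = 7.2 m^2
q = P / A = 1472 / 7.2
= 204.4444 kPa

204.4444 kPa


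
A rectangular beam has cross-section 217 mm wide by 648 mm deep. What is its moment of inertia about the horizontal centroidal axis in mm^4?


I = b * h^3 / 12
= 217 * 648^3 / 12
= 217 * 272097792 / 12
= 4920435072.0 mm^4

4920435072.0 mm^4


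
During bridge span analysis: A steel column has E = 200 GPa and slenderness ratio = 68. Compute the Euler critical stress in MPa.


sigma_cr = pi^2 * E / lambda^2
= 9.8696 * 200000.0 / 68^2
= 9.8696 * 200000.0 / 4624
= 426.886 MPa

426.886 MPa


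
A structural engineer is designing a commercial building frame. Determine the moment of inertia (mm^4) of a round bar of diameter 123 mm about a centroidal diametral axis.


r = d / 2 = 123 / 2 = 61.5 mm
I = pi * r^4 / 4 = pi * 61.5^4 / 4
= 11235446.72 mm^4

11235446.72 mm^4


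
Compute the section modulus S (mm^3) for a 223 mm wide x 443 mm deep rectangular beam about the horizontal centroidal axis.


S = b * h^2 / 6
= 223 * 443^2 / 6
= 223 * 196249 / 6
= 7293921.17 mm^3

7293921.17 mm^3


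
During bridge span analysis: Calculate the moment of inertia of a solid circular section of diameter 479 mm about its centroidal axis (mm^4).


r = d / 2 = 479 / 2 = 239.5 mm
I = pi * r^4 / 4 = pi * 239.5^4 / 4
= 2584115686.37 mm^4

2584115686.37 mm^4


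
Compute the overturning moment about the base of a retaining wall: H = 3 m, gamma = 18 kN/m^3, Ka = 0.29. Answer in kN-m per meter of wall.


Pa = 0.5 * Ka * gamma * H^2
= 0.5 * 0.29 * 18 * 3^2
= 23.49 kN/m
Arm = H / 3 = 3 / 3 = 1.0 m
Mo = Pa * arm = Pa * H / 3 = 23.49 * 3 / 3 = 23.49 kN-m/m

23.49 kN-m/m


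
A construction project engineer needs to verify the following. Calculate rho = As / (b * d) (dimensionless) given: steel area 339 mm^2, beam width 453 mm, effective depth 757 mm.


rho = As / (b * d)
= 339 / (453 * 757)
= 339 / 342921
= 0.000989 (dimensionless)

0.000989 (dimensionless)


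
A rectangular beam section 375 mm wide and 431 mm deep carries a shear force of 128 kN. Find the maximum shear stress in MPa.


A = b * h = 375 * 431 = 161625 mm^2
V = 128 kN = 128000.0 N
tau_max = 1.5 * V / A = 1.5 * 128000.0 / 161625
= 1.1879 MPa

1.1879 MPa


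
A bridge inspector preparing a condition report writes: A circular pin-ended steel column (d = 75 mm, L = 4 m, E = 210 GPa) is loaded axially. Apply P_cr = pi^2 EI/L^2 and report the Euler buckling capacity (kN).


I = pi * d^4 / 64 = 1553155.55 mm^4
L = 4000.0 mm
P_cr = pi^2 * E * I / L^2
= 9.8696 * 210000.0 * 1553155.55 / 4000.0^2
= 201193.53 N = 201.1935 kN

201.1935 kN


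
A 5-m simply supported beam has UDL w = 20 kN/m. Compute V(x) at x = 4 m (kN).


R_A = w * L / 2 = 20 * 5 / 2 = 50.0 kN
V(x) = R_A - w * x = 50.0 - 20 * 4
= -30.0 kN

-30.0 kN


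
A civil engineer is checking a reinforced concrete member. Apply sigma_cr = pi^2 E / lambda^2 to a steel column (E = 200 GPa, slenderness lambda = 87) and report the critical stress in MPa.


sigma_cr = pi^2 * E / lambda^2
= 9.8696 * 200000.0 / 87^2
= 9.8696 * 200000.0 / 7569
= 260.7902 MPa

260.7902 MPa


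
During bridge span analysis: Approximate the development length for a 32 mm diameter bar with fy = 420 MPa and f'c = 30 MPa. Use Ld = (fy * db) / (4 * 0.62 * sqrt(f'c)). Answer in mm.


Ld = (fy * db) / (4 * 0.62 * sqrt(f'c))
= (420 * 32) / (4 * 0.62 * sqrt(30))
= 13440 / 13.5835
= 989.43 mm

989.43 mm


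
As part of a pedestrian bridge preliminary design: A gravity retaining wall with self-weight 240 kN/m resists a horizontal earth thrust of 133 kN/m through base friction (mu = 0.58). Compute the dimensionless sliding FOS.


Resisting force = mu * W = 0.58 * 240 = 139.2 kN/m
FOS = Resisting / Driving = 139.2 / 133
= 1.0466 (dimensionless)

1.0466 (dimensionless)


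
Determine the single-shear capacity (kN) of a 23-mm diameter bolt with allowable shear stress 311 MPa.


A = pi * d^2 / 4 = pi * 23^2 / 4 = 415.4756 mm^2
V = f_v * A / 1000 = 311 * 415.4756 / 1000
= 129.2129 kN

129.2129 kN


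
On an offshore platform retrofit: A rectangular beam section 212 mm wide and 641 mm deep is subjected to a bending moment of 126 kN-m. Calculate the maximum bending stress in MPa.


I = b * h^3 / 12 = 212 * 641^3 / 12 = 4652953404.33 mm^4
y = h / 2 = 641 / 2 = 320.5 mm
M = 126 kN-m = 126000000.0 N-mm
sigma = M * y / I = 126000000.0 * 320.5 / 4652953404.33
= 8.68 MPa

8.68 MPa


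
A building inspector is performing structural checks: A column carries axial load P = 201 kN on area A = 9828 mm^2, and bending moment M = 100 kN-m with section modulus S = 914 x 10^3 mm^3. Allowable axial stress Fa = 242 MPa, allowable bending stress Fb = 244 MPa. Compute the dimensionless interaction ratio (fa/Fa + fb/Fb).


f_a = P / A = 201000.0 / 9828 = 20.4518 MPa
f_b = M / S = 100000000.0 / 914000.0 = 109.4092 MPa
Ratio = f_a / Fa + f_b / Fb
= 20.4518 / 242 + 109.4092 / 244
= 0.5329 (dimensionless)

0.5329 (dimensionless)


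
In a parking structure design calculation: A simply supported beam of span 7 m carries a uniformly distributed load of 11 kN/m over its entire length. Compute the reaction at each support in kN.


Total load = w * L = 11 * 7 = 77 kN
By symmetry, each reaction R = total / 2 = 77 / 2 = 38.5 kN

38.5 kN


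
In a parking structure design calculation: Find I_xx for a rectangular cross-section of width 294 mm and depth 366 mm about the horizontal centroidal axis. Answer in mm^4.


I = b * h^3 / 12
= 294 * 366^3 / 12
= 294 * 49027896 / 12
= 1201183452.0 mm^4

1201183452.0 mm^4


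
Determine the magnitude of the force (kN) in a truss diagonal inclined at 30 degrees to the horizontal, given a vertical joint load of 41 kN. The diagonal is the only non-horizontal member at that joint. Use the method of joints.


At the joint, only the diagonal has a vertical component, so vertical equilibrium gives:
F * sin(30) = 41
F = 41 / sin(30)
= 41 / 0.5
= 82.0 kN

82.0 kN


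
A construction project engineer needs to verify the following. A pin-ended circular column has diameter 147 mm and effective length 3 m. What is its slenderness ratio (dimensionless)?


Radius of gyration r = d / 4 = 147 / 4 = 36.75 mm
L_eff = 3000.0 mm
Slenderness ratio = L / r = 3000.0 / 36.75 = 81.63 (dimensionless)

81.63 (dimensionless)


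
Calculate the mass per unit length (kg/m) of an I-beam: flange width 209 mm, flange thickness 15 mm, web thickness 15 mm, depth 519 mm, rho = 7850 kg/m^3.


A_flanges = 2 * 209 * 15 = 6270 mm^2
A_web = (519 - 2 * 15) * 15 = 7335 mm^2
A_total = 6270 + 7335 = 13605 mm^2 = 0.013605 m^2
Weight = rho * A = 7850 * 0.013605 = 106.7993 kg/m

106.7993 kg/m


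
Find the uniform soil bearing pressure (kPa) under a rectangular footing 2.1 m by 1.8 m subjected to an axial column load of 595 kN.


A = 2.1 * 1.8 = 3.78 m^2
q = P / A = 595 / 3.78
= 157.4074 kPa

157.4074 kPa


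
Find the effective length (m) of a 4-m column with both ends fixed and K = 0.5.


L_eff = K * L
= 0.5 * 4
= 2.0 m

2.0 m


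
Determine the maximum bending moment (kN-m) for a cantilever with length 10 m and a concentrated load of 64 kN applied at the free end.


For a cantilever with a point load at the free end:
M_max = P * L = 64 * 10 = 640 kN-m

640 kN-m


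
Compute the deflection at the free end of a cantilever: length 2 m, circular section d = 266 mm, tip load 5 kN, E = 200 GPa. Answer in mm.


I = pi * d^4 / 64 = pi * 266^4 / 64 = 245751651.6 mm^4
L = 2000.0 mm, P = 5000.0 N, E = 200000.0 MPa
delta = P * L^3 / (3 * E * I)
= 5000.0 * 2000.0^3 / (3 * 200000.0 * 245751651.6)
= 0.2713 mm

0.2713 mm


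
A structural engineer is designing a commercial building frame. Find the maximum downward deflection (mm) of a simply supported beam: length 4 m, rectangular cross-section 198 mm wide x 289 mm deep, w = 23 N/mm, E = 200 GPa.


I = 198 * 289^3 / 12 = 398269888.5 mm^4
L = 4000.0 mm, w = 23 N/mm, E = 200000.0 MPa
delta = 5 * w * L^4 / (384 * E * I)
= 5 * 23 * 4000.0^4 / (384 * 200000.0 * 398269888.5)
= 0.9625 mm

0.9625 mm


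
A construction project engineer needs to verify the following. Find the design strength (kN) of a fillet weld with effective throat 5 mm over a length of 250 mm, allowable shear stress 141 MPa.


Strength = throat * length * allowable stress
= 5 * 250 * 141 N
= 176250 N
= 176.25 kN

176.25 kN


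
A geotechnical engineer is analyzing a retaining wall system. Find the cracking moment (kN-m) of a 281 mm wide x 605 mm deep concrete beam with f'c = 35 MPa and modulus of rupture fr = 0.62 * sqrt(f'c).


fr = 0.62 * sqrt(35) = 0.62 * 5.9161 = 3.668 MPa
I = 281 * 605^3 / 12 = 5185506677.08 mm^4
y_t = 302.5 mm
M_cr = fr * I / y_t = 3.668 * 5185506677.08 / 302.5 N-mm
= 62.877 kN-m

62.877 kN-m


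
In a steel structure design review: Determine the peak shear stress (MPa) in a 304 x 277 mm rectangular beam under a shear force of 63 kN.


A = b * h = 304 * 277 = 84208 mm^2
V = 63 kN = 63000.0 N
tau_max = 1.5 * V / A = 1.5 * 63000.0 / 84208
= 1.1222 MPa

1.1222 MPa


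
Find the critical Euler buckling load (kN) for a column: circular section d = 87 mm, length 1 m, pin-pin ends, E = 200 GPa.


I = pi * d^4 / 64 = 2812204.57 mm^4
L = 1000.0 mm
P_cr = pi^2 * E * I / L^2
= 9.8696 * 200000.0 * 2812204.57 / 1000.0^2
= 5551069.31 N = 5551.0693 kN

5551.0693 kN


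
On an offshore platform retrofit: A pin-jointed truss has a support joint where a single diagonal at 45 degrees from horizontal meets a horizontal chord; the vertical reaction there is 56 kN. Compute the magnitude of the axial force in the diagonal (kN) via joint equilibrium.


At the joint, only the diagonal has a vertical component, so vertical equilibrium gives:
F * sin(45) = 56
F = 56 / sin(45)
= 56 / 0.707107
= 79.2 kN

79.2 kN


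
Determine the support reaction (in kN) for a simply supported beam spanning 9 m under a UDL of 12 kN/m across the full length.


Total load = w * L = 12 * 9 = 108 kN
By symmetry, each reaction R = total / 2 = 108 / 2 = 54.0 kN

54.0 kN


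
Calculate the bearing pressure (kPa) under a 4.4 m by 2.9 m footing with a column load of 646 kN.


A = 4.4 * 2.9 = 12.76 m^2
q = P / A = 646 / 12.76
= 50.627 kPa

50.627 kPa


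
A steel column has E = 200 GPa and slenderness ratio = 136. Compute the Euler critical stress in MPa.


sigma_cr = pi^2 * E / lambda^2
= 9.8696 * 200000.0 / 136^2
= 9.8696 * 200000.0 / 18496
= 106.7215 MPa

106.7215 MPa


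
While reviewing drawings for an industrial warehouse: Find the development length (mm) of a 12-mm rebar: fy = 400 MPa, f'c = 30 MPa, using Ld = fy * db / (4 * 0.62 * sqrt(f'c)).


Ld = (fy * db) / (4 * 0.62 * sqrt(f'c))
= (400 * 12) / (4 * 0.62 * sqrt(30))
= 4800 / 13.5835
= 353.37 mm

353.37 mm


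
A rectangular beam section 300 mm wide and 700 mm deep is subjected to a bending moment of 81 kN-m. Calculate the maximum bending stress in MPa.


I = b * h^3 / 12 = 300 * 700^3 / 12 = 8575000000.0 mm^4
y = h / 2 = 700 / 2 = 350.0 mm
M = 81 kN-m = 81000000.0 N-mm
sigma = M * y / I = 81000000.0 * 350.0 / 8575000000.0
= 3.31 MPa

3.31 MPa


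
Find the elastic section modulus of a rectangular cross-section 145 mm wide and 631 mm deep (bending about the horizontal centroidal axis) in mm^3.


S = b * h^2 / 6
= 145 * 631^2 / 6
= 145 * 398161 / 6
= 9622224.17 mm^3

9622224.17 mm^3


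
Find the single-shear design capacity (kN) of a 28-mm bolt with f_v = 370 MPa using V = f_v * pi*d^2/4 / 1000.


A = pi * d^2 / 4 = pi * 28^2 / 4 = 615.7522 mm^2
V = f_v * A / 1000 = 370 * 615.7522 / 1000
= 227.8283 kN

227.8283 kN


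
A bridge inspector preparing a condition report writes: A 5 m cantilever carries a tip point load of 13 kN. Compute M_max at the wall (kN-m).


For a cantilever with a point load at the free end:
M_max = P * L = 13 * 5 = 65 kN-m

65 kN-m


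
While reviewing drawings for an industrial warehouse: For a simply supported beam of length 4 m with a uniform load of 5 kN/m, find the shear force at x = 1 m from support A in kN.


R_A = w * L / 2 = 5 * 4 / 2 = 10.0 kN
V(x) = R_A - w * x = 10.0 - 5 * 1
= 5.0 kN

5.0 kN


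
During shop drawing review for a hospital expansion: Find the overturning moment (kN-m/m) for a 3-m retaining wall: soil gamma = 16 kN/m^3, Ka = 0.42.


Pa = 0.5 * Ka * gamma * H^2
= 0.5 * 0.42 * 16 * 3^2
= 30.24 kN/m
Arm = H / 3 = 3 / 3 = 1.0 m
Mo = Pa * arm = Pa * H / 3 = 30.24 * 3 / 3 = 30.24 kN-m/m

30.24 kN-m/m


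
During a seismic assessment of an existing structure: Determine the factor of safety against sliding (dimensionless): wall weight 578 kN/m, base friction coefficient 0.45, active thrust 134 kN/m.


Resisting force = mu * W = 0.45 * 578 = 260.1 kN/m
FOS = Resisting / Driving = 260.1 / 134
= 1.941 (dimensionless)

1.941 (dimensionless)


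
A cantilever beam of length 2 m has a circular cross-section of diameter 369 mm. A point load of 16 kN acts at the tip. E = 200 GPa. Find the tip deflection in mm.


I = pi * d^4 / 64 = pi * 369^4 / 64 = 910071184.05 mm^4
L = 2000.0 mm, P = 16000.0 N, E = 200000.0 MPa
delta = P * L^3 / (3 * E * I)
= 16000.0 * 2000.0^3 / (3 * 200000.0 * 910071184.05)
= 0.2344 mm

0.2344 mm


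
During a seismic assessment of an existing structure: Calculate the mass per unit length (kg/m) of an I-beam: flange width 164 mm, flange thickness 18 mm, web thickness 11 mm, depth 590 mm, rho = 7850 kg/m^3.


A_flanges = 2 * 164 * 18 = 5904 mm^2
A_web = (590 - 2 * 18) * 11 = 6094 mm^2
A_total = 5904 + 6094 = 11998 mm^2 = 0.011998 m^2
Weight = rho * A = 7850 * 0.011998 = 94.1843 kg/m

94.1843 kg/m


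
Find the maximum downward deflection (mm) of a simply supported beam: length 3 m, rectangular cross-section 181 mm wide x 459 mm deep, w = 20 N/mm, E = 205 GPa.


I = 181 * 459^3 / 12 = 1458597233.25 mm^4
L = 3000.0 mm, w = 20 N/mm, E = 205000.0 MPa
delta = 5 * w * L^4 / (384 * E * I)
= 5 * 20 * 3000.0^4 / (384 * 205000.0 * 1458597233.25)
= 0.0705 mm

0.0705 mm


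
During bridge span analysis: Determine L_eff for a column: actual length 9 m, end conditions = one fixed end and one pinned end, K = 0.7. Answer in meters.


L_eff = K * L
= 0.7 * 9
= 6.3 m

6.3 m


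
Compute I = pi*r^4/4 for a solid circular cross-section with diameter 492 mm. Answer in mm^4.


r = d / 2 = 492 / 2 = 246.0 mm
I = pi * r^4 / 4 = pi * 246.0^4 / 4
= 2876274359.48 mm^4

2876274359.48 mm^4


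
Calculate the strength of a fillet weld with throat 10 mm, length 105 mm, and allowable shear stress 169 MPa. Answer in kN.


Strength = throat * length * allowable stress
= 10 * 105 * 169 N
= 177450 N
= 177.45 kN

177.45 kN


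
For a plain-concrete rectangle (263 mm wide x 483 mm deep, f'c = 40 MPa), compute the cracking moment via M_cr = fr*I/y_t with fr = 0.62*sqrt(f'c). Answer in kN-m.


fr = 0.62 * sqrt(40) = 0.62 * 6.3246 = 3.9212 MPa
I = 263 * 483^3 / 12 = 2469539031.75 mm^4
y_t = 241.5 mm
M_cr = fr * I / y_t = 3.9212 * 2469539031.75 / 241.5 N-mm
= 40.0978 kN-m

40.0978 kN-m


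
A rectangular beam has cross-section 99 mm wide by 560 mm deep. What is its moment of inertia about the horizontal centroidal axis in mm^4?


I = b * h^3 / 12
= 99 * 560^3 / 12
= 99 * 175616000 / 12
= 1448832000.0 mm^4

1448832000.0 mm^4


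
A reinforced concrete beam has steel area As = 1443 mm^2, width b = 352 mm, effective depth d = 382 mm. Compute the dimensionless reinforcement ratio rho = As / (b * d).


rho = As / (b * d)
= 1443 / (352 * 382)
= 1443 / 134464
= 0.010731 (dimensionless)

0.010731 (dimensionless)


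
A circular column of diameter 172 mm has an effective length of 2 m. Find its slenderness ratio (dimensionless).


Radius of gyration r = d / 4 = 172 / 4 = 43.0 mm
L_eff = 2000.0 mm
Slenderness ratio = L / r = 2000.0 / 43.0 = 46.51 (dimensionless)

46.51 (dimensionless)


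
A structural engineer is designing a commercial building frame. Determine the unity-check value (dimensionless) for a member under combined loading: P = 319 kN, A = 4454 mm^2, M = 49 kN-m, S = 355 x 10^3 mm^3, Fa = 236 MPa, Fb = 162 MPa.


f_a = P / A = 319000.0 / 4454 = 71.621 MPa
f_b = M / S = 49000000.0 / 355000.0 = 138.0282 MPa
Ratio = f_a / Fa + f_b / Fb
= 71.621 / 236 + 138.0282 / 162
= 1.1555 (dimensionless)

1.1555 (dimensionless)


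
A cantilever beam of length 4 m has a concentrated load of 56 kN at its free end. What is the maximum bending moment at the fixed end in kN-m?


For a cantilever with a point load at the free end:
M_max = P * L = 56 * 4 = 224 kN-m

224 kN-m


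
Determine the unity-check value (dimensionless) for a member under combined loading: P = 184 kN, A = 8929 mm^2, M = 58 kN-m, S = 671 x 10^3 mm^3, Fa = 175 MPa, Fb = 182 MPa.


f_a = P / A = 184000.0 / 8929 = 20.607 MPa
f_b = M / S = 58000000.0 / 671000.0 = 86.4382 MPa
Ratio = f_a / Fa + f_b / Fb
= 20.607 / 175 + 86.4382 / 182
= 0.5927 (dimensionless)

0.5927 (dimensionless)


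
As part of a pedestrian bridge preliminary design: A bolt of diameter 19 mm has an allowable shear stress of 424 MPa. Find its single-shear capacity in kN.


A = pi * d^2 / 4 = pi * 19^2 / 4 = 283.5287 mm^2
V = f_v * A / 1000 = 424 * 283.5287 / 1000
= 120.2162 kN

120.2162 kN


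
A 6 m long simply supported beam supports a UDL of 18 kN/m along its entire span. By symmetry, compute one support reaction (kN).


Total load = w * L = 18 * 6 = 108 kN
By symmetry, each reaction R = total / 2 = 108 / 2 = 54.0 kN

54.0 kN


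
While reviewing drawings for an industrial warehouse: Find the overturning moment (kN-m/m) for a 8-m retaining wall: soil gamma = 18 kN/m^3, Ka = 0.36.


Pa = 0.5 * Ka * gamma * H^2
= 0.5 * 0.36 * 18 * 8^2
= 207.36 kN/m
Arm = H / 3 = 8 / 3 = 2.6667 m
Mo = Pa * arm = Pa * H / 3 = 207.36 * 8 / 3 = 552.96 kN-m/m

552.96 kN-m/m


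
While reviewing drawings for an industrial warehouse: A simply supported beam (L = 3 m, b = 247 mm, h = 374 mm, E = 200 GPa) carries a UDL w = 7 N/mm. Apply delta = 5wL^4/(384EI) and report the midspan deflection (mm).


I = 247 * 374^3 / 12 = 1076788760.67 mm^4
L = 3000.0 mm, w = 7 N/mm, E = 200000.0 MPa
delta = 5 * w * L^4 / (384 * E * I)
= 5 * 7 * 3000.0^4 / (384 * 200000.0 * 1076788760.67)
= 0.0343 mm

0.0343 mm


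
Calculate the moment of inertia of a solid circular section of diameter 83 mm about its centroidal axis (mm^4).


r = d / 2 = 83 / 2 = 41.5 mm
I = pi * r^4 / 4 = pi * 41.5^4 / 4
= 2329604.88 mm^4

2329604.88 mm^4


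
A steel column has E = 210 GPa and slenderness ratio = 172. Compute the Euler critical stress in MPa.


sigma_cr = pi^2 * E / lambda^2
= 9.8696 * 210000.0 / 172^2
= 9.8696 * 210000.0 / 29584
= 70.0587 MPa

70.0587 MPa


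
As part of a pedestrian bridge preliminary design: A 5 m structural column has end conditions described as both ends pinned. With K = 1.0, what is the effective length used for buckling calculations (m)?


L_eff = K * L
= 1.0 * 5
= 5.0 m

5.0 m


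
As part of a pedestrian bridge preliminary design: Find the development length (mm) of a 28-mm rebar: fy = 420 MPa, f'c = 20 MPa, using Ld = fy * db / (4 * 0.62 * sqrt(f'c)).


Ld = (fy * db) / (4 * 0.62 * sqrt(f'c))
= (420 * 28) / (4 * 0.62 * sqrt(20))
= 11760 / 11.0909
= 1060.33 mm

1060.33 mm


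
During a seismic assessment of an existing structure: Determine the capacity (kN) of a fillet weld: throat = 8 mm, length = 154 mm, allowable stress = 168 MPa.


Strength = throat * length * allowable stress
= 8 * 154 * 168 N
= 206976 N
= 206.98 kN

206.98 kN


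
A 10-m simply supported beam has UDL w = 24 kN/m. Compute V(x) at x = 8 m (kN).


R_A = w * L / 2 = 24 * 10 / 2 = 120.0 kN
V(x) = R_A - w * x = 120.0 - 24 * 8
= -72.0 kN

-72.0 kN


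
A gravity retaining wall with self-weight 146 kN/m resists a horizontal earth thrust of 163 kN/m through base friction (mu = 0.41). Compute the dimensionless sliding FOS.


Resisting force = mu * W = 0.41 * 146 = 59.86 kN/m
FOS = Resisting / Driving = 59.86 / 163
= 0.3672 (dimensionless)

0.3672 (dimensionless)


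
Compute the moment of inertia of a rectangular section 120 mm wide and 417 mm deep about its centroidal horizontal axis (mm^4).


I = b * h^3 / 12
= 120 * 417^3 / 12
= 120 * 72511713 / 12
= 725117130.0 mm^4

725117130.0 mm^4


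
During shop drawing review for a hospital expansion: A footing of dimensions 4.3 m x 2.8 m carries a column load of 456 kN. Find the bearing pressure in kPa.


A = 4.3 * 2.8 = 12.04 m^2
q = P / A = 456 / 12.04
= 37.8738 kPa

37.8738 kPa


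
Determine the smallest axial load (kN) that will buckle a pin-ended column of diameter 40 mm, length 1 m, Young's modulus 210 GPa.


I = pi * d^4 / 64 = 125663.71 mm^4
L = 1000.0 mm
P_cr = pi^2 * E * I / L^2
= 9.8696 * 210000.0 * 125663.71 / 1000.0^2
= 260452.72 N = 260.4527 kN

260.4527 kN


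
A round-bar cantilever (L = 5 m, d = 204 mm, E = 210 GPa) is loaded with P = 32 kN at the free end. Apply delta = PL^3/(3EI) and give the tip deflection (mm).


I = pi * d^4 / 64 = pi * 204^4 / 64 = 85014023.05 mm^4
L = 5000.0 mm, P = 32000.0 N, E = 210000.0 MPa
delta = P * L^3 / (3 * E * I)
= 32000.0 * 5000.0^3 / (3 * 210000.0 * 85014023.05)
= 74.6842 mm

74.6842 mm


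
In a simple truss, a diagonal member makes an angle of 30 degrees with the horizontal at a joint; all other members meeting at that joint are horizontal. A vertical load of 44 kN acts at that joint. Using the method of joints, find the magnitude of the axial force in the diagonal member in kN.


At the joint, only the diagonal has a vertical component, so vertical equilibrium gives:
F * sin(30) = 44
F = 44 / sin(30)
= 44 / 0.5
= 88.0 kN

88.0 kN


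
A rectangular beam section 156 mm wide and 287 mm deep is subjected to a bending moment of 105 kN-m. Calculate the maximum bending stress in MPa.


I = b * h^3 / 12 = 156 * 287^3 / 12 = 307318739.0 mm^4
y = h / 2 = 287 / 2 = 143.5 mm
M = 105 kN-m = 105000000.0 N-mm
sigma = M * y / I = 105000000.0 * 143.5 / 307318739.0
= 49.03 MPa

49.03 MPa


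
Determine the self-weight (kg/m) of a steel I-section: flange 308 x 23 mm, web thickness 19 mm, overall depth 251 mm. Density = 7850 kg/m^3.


A_flanges = 2 * 308 * 23 = 14168 mm^2
A_web = (251 - 2 * 23) * 19 = 3895 mm^2
A_total = 14168 + 3895 = 18063 mm^2 = 0.018063 m^2
Weight = rho * A = 7850 * 0.018063 = 141.7945 kg/m

141.7945 kg/m


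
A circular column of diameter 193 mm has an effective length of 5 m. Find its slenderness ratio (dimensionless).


Radius of gyration r = d / 4 = 193 / 4 = 48.25 mm
L_eff = 5000.0 mm
Slenderness ratio = L / r = 5000.0 / 48.25 = 103.63 (dimensionless)

103.63 (dimensionless)


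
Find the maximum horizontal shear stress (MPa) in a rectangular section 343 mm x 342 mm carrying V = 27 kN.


A = b * h = 343 * 342 = 117306 mm^2
V = 27 kN = 27000.0 N
tau_max = 1.5 * V / A = 1.5 * 27000.0 / 117306
= 0.3453 MPa

0.3453 MPa


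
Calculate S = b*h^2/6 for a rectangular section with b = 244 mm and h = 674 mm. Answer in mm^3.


S = b * h^2 / 6
= 244 * 674^2 / 6
= 244 * 454276 / 6
= 18473890.67 mm^3

18473890.67 mm^3


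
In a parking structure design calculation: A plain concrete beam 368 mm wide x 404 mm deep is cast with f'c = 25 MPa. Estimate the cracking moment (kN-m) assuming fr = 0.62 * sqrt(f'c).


fr = 0.62 * sqrt(25) = 0.62 * 5.0 = 3.1 MPa
I = 368 * 404^3 / 12 = 2022137429.33 mm^4
y_t = 202.0 mm
M_cr = fr * I / y_t = 3.1 * 2022137429.33 / 202.0 N-mm
= 31.0328 kN-m

31.0328 kN-m


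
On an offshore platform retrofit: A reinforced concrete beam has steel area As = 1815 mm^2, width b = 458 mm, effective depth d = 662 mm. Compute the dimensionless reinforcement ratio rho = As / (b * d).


rho = As / (b * d)
= 1815 / (458 * 662)
= 1815 / 303196
= 0.005986 (dimensionless)

0.005986 (dimensionless)


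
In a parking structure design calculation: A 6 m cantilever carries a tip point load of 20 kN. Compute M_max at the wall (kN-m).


For a cantilever with a point load at the free end:
M_max = P * L = 20 * 6 = 120 kN-m

120 kN-m


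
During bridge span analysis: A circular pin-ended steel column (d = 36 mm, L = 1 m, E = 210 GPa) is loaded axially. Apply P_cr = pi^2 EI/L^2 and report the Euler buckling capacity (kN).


I = pi * d^4 / 64 = 82447.96 mm^4
L = 1000.0 mm
P_cr = pi^2 * E * I / L^2
= 9.8696 * 210000.0 * 82447.96 / 1000.0^2
= 170883.03 N = 170.883 kN

170.883 kN


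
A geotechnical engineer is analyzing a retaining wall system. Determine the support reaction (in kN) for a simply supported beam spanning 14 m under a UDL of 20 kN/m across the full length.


Total load = w * L = 20 * 14 = 280 kN
By symmetry, each reaction R = total / 2 = 280 / 2 = 140.0 kN

140.0 kN


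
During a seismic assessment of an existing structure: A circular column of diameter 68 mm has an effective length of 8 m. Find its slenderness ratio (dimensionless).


Radius of gyration r = d / 4 = 68 / 4 = 17.0 mm
L_eff = 8000.0 mm
Slenderness ratio = L / r = 8000.0 / 17.0 = 470.59 (dimensionless)

470.59 (dimensionless)


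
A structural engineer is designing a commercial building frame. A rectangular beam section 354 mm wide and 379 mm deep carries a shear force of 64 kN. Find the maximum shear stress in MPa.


A = b * h = 354 * 379 = 134166 mm^2
V = 64 kN = 64000.0 N
tau_max = 1.5 * V / A = 1.5 * 64000.0 / 134166
= 0.7155 MPa

0.7155 MPa


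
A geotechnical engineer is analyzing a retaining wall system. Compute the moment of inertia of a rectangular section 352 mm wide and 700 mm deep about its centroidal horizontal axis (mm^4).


I = b * h^3 / 12
= 352 * 700^3 / 12
= 352 * 343000000 / 12
= 10061333333.33 mm^4

10061333333.33 mm^4


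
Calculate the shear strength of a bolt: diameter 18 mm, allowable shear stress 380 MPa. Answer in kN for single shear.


A = pi * d^2 / 4 = pi * 18^2 / 4 = 254.469 mm^2
V = f_v * A / 1000 = 380 * 254.469 / 1000
= 96.6982 kN

96.6982 kN


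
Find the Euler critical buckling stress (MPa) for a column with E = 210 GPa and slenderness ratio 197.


sigma_cr = pi^2 * E / lambda^2
= 9.8696 * 210000.0 / 197^2
= 9.8696 * 210000.0 / 38809
= 53.4056 MPa

53.4056 MPa


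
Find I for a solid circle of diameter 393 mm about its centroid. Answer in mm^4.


r = d / 2 = 393 / 2 = 196.5 mm
I = pi * r^4 / 4 = pi * 196.5^4 / 4
= 1170954716.44 mm^4

1170954716.44 mm^4


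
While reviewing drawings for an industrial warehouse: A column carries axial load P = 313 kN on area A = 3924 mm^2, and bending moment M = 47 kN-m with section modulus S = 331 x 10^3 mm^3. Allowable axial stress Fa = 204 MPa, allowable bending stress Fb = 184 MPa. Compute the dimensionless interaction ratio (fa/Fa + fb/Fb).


f_a = P / A = 313000.0 / 3924 = 79.7655 MPa
f_b = M / S = 47000000.0 / 331000.0 = 141.994 MPa
Ratio = f_a / Fa + f_b / Fb
= 79.7655 / 204 + 141.994 / 184
= 1.1627 (dimensionless)

1.1627 (dimensionless)


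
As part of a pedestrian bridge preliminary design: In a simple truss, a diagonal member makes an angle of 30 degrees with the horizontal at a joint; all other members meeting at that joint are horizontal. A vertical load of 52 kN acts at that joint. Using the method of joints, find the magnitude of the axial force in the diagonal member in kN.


At the joint, only the diagonal has a vertical component, so vertical equilibrium gives:
F * sin(30) = 52
F = 52 / sin(30)
= 52 / 0.5
= 104.0 kN

104.0 kN


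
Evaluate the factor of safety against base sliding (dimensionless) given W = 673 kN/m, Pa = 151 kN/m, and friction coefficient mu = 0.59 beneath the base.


Resisting force = mu * W = 0.59 * 673 = 397.07 kN/m
FOS = Resisting / Driving = 397.07 / 151
= 2.6296 (dimensionless)

2.6296 (dimensionless)


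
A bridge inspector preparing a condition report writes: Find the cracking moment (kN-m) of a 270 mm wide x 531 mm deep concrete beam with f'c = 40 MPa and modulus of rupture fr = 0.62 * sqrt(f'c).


fr = 0.62 * sqrt(40) = 0.62 * 6.3246 = 3.9212 MPa
I = 270 * 531^3 / 12 = 3368729047.5 mm^4
y_t = 265.5 mm
M_cr = fr * I / y_t = 3.9212 * 3368729047.5 / 265.5 N-mm
= 49.7535 kN-m

49.7535 kN-m


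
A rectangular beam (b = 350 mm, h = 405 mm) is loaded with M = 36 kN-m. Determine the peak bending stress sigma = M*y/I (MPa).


I = b * h^3 / 12 = 350 * 405^3 / 12 = 1937545312.5 mm^4
y = h / 2 = 405 / 2 = 202.5 mm
M = 36 kN-m = 36000000.0 N-mm
sigma = M * y / I = 36000000.0 * 202.5 / 1937545312.5
= 3.76 MPa

3.76 MPa


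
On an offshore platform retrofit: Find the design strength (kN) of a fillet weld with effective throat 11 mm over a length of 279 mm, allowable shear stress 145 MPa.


Strength = throat * length * allowable stress
= 11 * 279 * 145 N
= 445005 N
= 445.0 kN

445.0 kN


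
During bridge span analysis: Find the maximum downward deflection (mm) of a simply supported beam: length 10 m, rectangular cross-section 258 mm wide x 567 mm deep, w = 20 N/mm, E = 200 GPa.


I = 258 * 567^3 / 12 = 3919111654.5 mm^4
L = 10000.0 mm, w = 20 N/mm, E = 200000.0 MPa
delta = 5 * w * L^4 / (384 * E * I)
= 5 * 20 * 10000.0^4 / (384 * 200000.0 * 3919111654.5)
= 3.3224 mm

3.3224 mm


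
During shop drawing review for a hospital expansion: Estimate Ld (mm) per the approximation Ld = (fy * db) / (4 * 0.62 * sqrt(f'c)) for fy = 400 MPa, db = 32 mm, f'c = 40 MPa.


Ld = (fy * db) / (4 * 0.62 * sqrt(f'c))
= (400 * 32) / (4 * 0.62 * sqrt(40))
= 12800 / 15.6849
= 816.07 mm

816.07 mm


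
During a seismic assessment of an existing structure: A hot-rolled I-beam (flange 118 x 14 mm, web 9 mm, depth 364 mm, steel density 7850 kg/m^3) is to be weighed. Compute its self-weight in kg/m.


A_flanges = 2 * 118 * 14 = 3304 mm^2
A_web = (364 - 2 * 14) * 9 = 3024 mm^2
A_total = 3304 + 3024 = 6328 mm^2 = 0.006328 m^2
Weight = rho * A = 7850 * 0.006328 = 49.6748 kg/m

49.6748 kg/m


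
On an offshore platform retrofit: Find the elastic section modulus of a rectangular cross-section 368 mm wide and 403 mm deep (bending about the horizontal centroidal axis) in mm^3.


S = b * h^2 / 6
= 368 * 403^2 / 6
= 368 * 162409 / 6
= 9961085.33 mm^3

9961085.33 mm^3


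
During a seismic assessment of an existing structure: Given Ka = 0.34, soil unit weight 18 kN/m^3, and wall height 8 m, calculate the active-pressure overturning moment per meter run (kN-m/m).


Pa = 0.5 * Ka * gamma * H^2
= 0.5 * 0.34 * 18 * 8^2
= 195.84 kN/m
Arm = H / 3 = 8 / 3 = 2.6667 m
Mo = Pa * arm = Pa * H / 3 = 195.84 * 8 / 3 = 522.24 kN-m/m

522.24 kN-m/m


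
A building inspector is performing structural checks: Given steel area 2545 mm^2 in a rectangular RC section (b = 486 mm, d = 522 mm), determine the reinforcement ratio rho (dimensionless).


rho = As / (b * d)
= 2545 / (486 * 522)
= 2545 / 253692
= 0.010032 (dimensionless)

0.010032 (dimensionless)


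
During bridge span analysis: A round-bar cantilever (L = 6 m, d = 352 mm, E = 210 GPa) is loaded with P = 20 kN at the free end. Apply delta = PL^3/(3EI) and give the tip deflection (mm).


I = pi * d^4 / 64 = pi * 352^4 / 64 = 753599414.95 mm^4
L = 6000.0 mm, P = 20000.0 N, E = 210000.0 MPa
delta = P * L^3 / (3 * E * I)
= 20000.0 * 6000.0^3 / (3 * 210000.0 * 753599414.95)
= 9.0992 mm

9.0992 mm


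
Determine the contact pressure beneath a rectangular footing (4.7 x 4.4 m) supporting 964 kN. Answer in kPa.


A = 4.7 * 4.4 = 20.68 m^2
q = P / A = 964 / 20.68
= 46.6151 kPa

46.6151 kPa


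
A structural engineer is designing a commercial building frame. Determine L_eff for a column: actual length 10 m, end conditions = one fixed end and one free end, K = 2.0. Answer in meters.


L_eff = K * L
= 2.0 * 10
= 20.0 m

20.0 m


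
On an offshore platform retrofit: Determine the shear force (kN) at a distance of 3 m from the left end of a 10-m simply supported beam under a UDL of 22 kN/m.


R_A = w * L / 2 = 22 * 10 / 2 = 110.0 kN
V(x) = R_A - w * x = 110.0 - 22 * 3
= 44.0 kN

44.0 kN


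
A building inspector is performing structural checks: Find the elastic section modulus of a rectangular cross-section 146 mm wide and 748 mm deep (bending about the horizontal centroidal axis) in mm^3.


S = b * h^2 / 6
= 146 * 748^2 / 6
= 146 * 559504 / 6
= 13614597.33 mm^3

13614597.33 mm^3


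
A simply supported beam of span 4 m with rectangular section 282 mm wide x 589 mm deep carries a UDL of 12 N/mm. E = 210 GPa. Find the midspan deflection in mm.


I = 282 * 589^3 / 12 = 4801907021.5 mm^4
L = 4000.0 mm, w = 12 N/mm, E = 210000.0 MPa
delta = 5 * w * L^4 / (384 * E * I)
= 5 * 12 * 4000.0^4 / (384 * 210000.0 * 4801907021.5)
= 0.0397 mm

0.0397 mm


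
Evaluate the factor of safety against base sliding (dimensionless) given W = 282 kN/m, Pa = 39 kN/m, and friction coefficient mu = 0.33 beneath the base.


Resisting force = mu * W = 0.33 * 282 = 93.06 kN/m
FOS = Resisting / Driving = 93.06 / 39
= 2.3862 (dimensionless)

2.3862 (dimensionless)


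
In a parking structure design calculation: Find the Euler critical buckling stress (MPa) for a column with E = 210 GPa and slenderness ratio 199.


sigma_cr = pi^2 * E / lambda^2
= 9.8696 * 210000.0 / 199^2
= 9.8696 * 210000.0 / 39601
= 52.3375 MPa

52.3375 MPa


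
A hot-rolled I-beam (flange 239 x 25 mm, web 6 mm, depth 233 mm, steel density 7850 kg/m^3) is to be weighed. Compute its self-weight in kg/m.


A_flanges = 2 * 239 * 25 = 11950 mm^2
A_web = (233 - 2 * 25) * 6 = 1098 mm^2
A_total = 11950 + 1098 = 13048 mm^2 = 0.013048 m^2
Weight = rho * A = 7850 * 0.013048 = 102.4268 kg/m

102.4268 kg/m


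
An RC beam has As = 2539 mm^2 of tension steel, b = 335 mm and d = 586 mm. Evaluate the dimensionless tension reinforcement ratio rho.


rho = As / (b * d)
= 2539 / (335 * 586)
= 2539 / 196310
= 0.012934 (dimensionless)

0.012934 (dimensionless)


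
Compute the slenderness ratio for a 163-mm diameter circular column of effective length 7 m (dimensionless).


Radius of gyration r = d / 4 = 163 / 4 = 40.75 mm
L_eff = 7000.0 mm
Slenderness ratio = L / r = 7000.0 / 40.75 = 171.78 (dimensionless)

171.78 (dimensionless)


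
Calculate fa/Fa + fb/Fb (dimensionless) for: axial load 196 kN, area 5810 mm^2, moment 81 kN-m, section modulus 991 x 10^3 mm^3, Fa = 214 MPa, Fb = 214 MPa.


f_a = P / A = 196000.0 / 5810 = 33.7349 MPa
f_b = M / S = 81000000.0 / 991000.0 = 81.7356 MPa
Ratio = f_a / Fa + f_b / Fb
= 33.7349 / 214 + 81.7356 / 214
= 0.5396 (dimensionless)

0.5396 (dimensionless)


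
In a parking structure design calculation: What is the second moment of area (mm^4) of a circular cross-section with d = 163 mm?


r = d / 2 = 163 / 2 = 81.5 mm
I = pi * r^4 / 4 = pi * 81.5^4 / 4
= 34651362.54 mm^4

34651362.54 mm^4


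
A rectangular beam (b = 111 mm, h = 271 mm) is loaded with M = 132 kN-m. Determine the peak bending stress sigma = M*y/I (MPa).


I = b * h^3 / 12 = 111 * 271^3 / 12 = 184098226.75 mm^4
y = h / 2 = 271 / 2 = 135.5 mm
M = 132 kN-m = 132000000.0 N-mm
sigma = M * y / I = 132000000.0 * 135.5 / 184098226.75
= 97.15 MPa

97.15 MPa
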